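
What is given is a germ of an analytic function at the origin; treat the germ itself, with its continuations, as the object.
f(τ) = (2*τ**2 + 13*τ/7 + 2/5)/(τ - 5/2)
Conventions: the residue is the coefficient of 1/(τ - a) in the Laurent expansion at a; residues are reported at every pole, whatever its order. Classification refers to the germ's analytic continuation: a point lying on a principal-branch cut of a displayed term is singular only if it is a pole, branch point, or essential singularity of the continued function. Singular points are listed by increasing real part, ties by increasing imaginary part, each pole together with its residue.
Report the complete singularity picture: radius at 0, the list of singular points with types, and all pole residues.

Radius of convergence at 0: 5/2.
At 5/2: a pole of order 1; residue 614/35.

Denominator factor (τ - 5/2): pole of order 1 at 5/2, modulus 5/2.
The radius of convergence is the smallest modulus among the singular points: 5/2.
At the order-1 pole 5/2 set g(τ) = (τ - (5/2))*f(τ) = 2*τ**2 + 13*τ/7 + 2/5.
Simple pole: residue = g(a) at a = 5/2, which is 614/35.


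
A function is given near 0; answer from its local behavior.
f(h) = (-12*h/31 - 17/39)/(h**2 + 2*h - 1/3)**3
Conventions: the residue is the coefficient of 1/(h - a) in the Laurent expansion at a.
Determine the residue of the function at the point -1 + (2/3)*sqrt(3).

The factor h**2 + 2*h - 1/3 splits as (h - a)(h - a') with a = -1 + (2/3)*sqrt(3), a' = -1 - (2/3)*sqrt(3). At the order-3 pole a set g(h) = (h - a)^3*f(h) = [-12*h/31 - 17/39] / (h - a')^3.
Order-3 pole: residue = g''(a)/2; g''(-1 + (2/3)*sqrt(3)) = -(531/103168)*sqrt(3), so the residue is -(531/206336)*sqrt(3).

The residue is -(531/206336)*sqrt(3).


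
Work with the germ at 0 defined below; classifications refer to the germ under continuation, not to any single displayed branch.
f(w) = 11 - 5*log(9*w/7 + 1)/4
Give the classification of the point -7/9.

The term (-5/4)*log(1 - w/(-7/9)) has argument 1 - -7/9/(-7/9) = 0 at -7/9: a logarithmic (infinitely-sheeted) branch point; the remaining terms are analytic or single-valued there.

The point is a logarithmic branch point.


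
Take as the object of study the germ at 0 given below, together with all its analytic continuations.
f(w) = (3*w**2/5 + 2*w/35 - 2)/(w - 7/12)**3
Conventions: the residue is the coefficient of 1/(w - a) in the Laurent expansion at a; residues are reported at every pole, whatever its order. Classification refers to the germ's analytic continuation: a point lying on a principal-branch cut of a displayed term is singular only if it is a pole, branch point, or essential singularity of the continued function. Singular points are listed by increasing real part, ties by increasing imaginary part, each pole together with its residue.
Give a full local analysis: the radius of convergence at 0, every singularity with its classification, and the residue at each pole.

Denominator factor (w - 7/12)^3: pole of order 3 at 7/12, modulus 7/12.
The radius of convergence is the smallest modulus among the singular points: 7/12.
At the order-3 pole 7/12 set g(w) = (w - (7/12))^3*f(w) = 3*w**2/5 + 2*w/35 - 2.
Order-3 pole: residue = g''(a)/2; g''(7/12) = 6/5, so the residue is 3/5.

Radius of convergence at 0: 7/12.
At 7/12: a pole of order 3; residue 3/5.


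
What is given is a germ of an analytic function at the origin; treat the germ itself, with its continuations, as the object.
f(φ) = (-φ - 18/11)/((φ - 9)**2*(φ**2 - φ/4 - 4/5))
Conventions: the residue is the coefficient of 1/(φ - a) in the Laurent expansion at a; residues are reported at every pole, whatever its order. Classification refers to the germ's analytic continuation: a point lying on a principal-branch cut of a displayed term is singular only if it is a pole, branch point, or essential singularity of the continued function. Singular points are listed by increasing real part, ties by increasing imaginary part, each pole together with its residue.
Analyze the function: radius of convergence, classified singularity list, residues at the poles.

Radius of convergence at 0: -1/8 + (3/40)*sqrt(145).
At 1/8 - (3/40)*sqrt(145): a pole of order 1; residue -243860/26735291 + (2721820/2325970317)*sqrt(145).
At 1/8 + (3/40)*sqrt(145): a pole of order 1; residue -243860/26735291 - (2721820/2325970317)*sqrt(145).
At 9: a pole of order 2; residue 487720/26735291.

Denominator factor (φ**2 - φ/4 - 4/5): discriminant 261/80, real irrational roots 1/8 + (3/40)*sqrt(145) and 1/8 - (3/40)*sqrt(145); poles of order 1, moduli 1/8 + (3/40)*sqrt(145) and -1/8 + (3/40)*sqrt(145).
Denominator factor (φ - 9)^2: pole of order 2 at 9, modulus 9.
The radius of convergence is the smallest modulus among the singular points: -1/8 + (3/40)*sqrt(145).
The factor φ**2 - φ/4 - 4/5 splits as (φ - a)(φ - a') with a = 1/8 - (3/40)*sqrt(145), a' = 1/8 + (3/40)*sqrt(145). At the order-1 pole a set g(φ) = (φ - a)*f(φ) = [(-φ - 18/11)/(φ - 9)**2] / (φ - a').
Simple pole: residue = g(a) at a = 1/8 - (3/40)*sqrt(145), which is -243860/26735291 + (2721820/2325970317)*sqrt(145).
The factor φ**2 - φ/4 - 4/5 splits as (φ - a)(φ - a') with a = 1/8 + (3/40)*sqrt(145), a' = 1/8 - (3/40)*sqrt(145). At the order-1 pole a set g(φ) = (φ - a)*f(φ) = [(-φ - 18/11)/(φ - 9)**2] / (φ - a').
Simple pole: residue = g(a) at a = 1/8 + (3/40)*sqrt(145), which is -243860/26735291 - (2721820/2325970317)*sqrt(145).
At the order-2 pole 9 set g(φ) = (φ - (9))^2*f(φ) = (-φ - 18/11)/(φ**2 - φ/4 - 4/5).
Order-2 pole: residue = g'(a); g'(9) = 487720/26735291, so the residue is 487720/26735291.
List the singular points by increasing real part (a conjugate pair: the negative imaginary part first).


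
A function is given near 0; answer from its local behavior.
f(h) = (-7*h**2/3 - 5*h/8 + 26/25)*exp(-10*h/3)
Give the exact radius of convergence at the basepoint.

The radius of convergence is infinite.

The factor exp(-10*h/3) is entire and contributes no finite singular point.
The polynomial part has no poles.
No finite singular points: the Taylor series at 0 converges everywhere.


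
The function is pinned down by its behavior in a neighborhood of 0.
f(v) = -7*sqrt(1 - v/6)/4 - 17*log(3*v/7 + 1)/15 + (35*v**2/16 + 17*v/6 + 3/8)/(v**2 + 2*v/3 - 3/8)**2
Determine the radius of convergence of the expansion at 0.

Denominator factor (v**2 + 2*v/3 - 3/8)^2: discriminant 35/18, real irrational roots -1/3 + (1/12)*sqrt(70) and -1/3 - (1/12)*sqrt(70); poles of order 2, moduli -1/3 + (1/12)*sqrt(70) and 1/3 + (1/12)*sqrt(70).
Branch term (-17/15)*log(1 - v/(-7/3)): its argument vanishes at v = -7/3, a logarithmic branch point, modulus 7/3.
Branch term (-7/4)*sqrt(1 - v/(6)): its argument vanishes at v = 6, a square-root branch point, modulus 6.
The radius of convergence is the smallest modulus among the singular points: -1/3 + (1/12)*sqrt(70).

The radius of convergence is -1/3 + (1/12)*sqrt(70).


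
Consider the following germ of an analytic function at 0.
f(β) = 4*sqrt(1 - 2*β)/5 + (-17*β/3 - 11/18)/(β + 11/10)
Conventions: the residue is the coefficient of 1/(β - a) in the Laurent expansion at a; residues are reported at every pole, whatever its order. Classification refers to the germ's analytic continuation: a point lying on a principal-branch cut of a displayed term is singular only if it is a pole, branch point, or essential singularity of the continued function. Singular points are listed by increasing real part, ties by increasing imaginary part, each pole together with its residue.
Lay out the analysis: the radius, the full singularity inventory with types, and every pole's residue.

Denominator factor (β + 11/10): pole of order 1 at -11/10, modulus 11/10.
Branch term (4/5)*sqrt(1 - β/(1/2)): its argument vanishes at β = 1/2, a square-root branch point, modulus 1/2.
The radius of convergence is the smallest modulus among the singular points: 1/2.
The branch term is analytic at -11/10 and contributes nothing to the residue; only the rational part matters.
At the order-1 pole -11/10 set g(β) = (β - (-11/10))*(rational part) = -17*β/3 - 11/18.
Simple pole: residue = g(a) at a = -11/10, which is 253/45.
List the singular points by increasing real part (a conjugate pair: the negative imaginary part first).

Radius of convergence at 0: 1/2.
At -11/10: a pole of order 1; residue 253/45.
At 1/2: an algebraic (square-root) branch point.


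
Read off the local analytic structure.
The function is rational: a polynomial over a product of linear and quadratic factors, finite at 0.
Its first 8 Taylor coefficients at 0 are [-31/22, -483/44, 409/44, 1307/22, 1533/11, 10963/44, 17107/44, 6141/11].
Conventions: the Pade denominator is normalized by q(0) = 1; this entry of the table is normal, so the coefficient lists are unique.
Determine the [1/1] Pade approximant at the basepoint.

Taylor coefficients needed (read off): a_0 = -31/22, a_1 = -483/44, a_2 = 409/44.
Write the denominator as Q(κ) = 1 + q1*κ. Requiring Q*f - P = O(κ^3) with deg P <= 1 kills the coefficients of κ^2..κ^2 in Q*f:
  κ^2: a_2 + q1*a_1 = 0, i.e. 409/44 + (-483/44)*q1 = 0.
Solving this linear system: q1 = 409/483.
The numerator is Q*f truncated at degree 1: P0 = a_0 = -31/22; P1 = a_1 + q1*a_0 = -258647/21252.

The Pade approximant has numerator coefficients [-31/22, -258647/21252]; denominator coefficients [1, 409/483].


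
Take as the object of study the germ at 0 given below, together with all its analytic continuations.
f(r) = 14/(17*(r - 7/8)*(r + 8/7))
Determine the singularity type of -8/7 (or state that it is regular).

The denominator factor r + 8/7 vanishes at -8/7 and appears to the power 1; the numerator there equals 14/17, nonzero, and no other factor vanishes.
Hence a pole whose order is the multiplicity, 1.

The point is a pole of order 1.


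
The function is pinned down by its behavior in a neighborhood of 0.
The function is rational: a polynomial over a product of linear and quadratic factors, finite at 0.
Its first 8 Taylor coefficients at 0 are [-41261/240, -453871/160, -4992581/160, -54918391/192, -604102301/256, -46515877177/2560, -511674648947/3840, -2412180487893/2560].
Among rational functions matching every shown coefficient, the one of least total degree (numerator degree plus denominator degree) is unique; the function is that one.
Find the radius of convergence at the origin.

The radius of convergence is 2/11.

No rational of total degree below 3 reproduces all 8 coefficients; solving the [0/3] Pade equations on them gives f(x) = 31/(30*(x - 2/11)**3), whose expansion matches every shown term.
Denominator factor (x - 2/11)^3: pole of order 3 at 2/11, modulus 2/11.
The radius of convergence is the smallest modulus among the singular points: 2/11.


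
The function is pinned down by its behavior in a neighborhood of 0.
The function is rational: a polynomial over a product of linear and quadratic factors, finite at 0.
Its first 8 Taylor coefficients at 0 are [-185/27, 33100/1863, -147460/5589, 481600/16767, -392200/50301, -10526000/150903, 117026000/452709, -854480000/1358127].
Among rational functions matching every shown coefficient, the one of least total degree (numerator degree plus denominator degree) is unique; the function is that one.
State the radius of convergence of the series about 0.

No rational of total degree below 4 reproduces all 8 coefficients; solving the [2/2] Pade equations on them gives f(δ) = (3*δ**2 - 35*δ/23 - 37/18)/(δ**2 + δ + 3/10), whose expansion matches every shown term.
Denominator factor (δ**2 + δ + 3/10): discriminant -1/5, complex-conjugate roots (-1/2) + ((1/10)*sqrt(5))*i and (-1/2) - ((1/10)*sqrt(5))*i; poles of order 1, moduli (1/10)*sqrt(30) and (1/10)*sqrt(30).
The radius of convergence is the smallest modulus among the singular points: (1/10)*sqrt(30).

The radius of convergence is (1/10)*sqrt(30).


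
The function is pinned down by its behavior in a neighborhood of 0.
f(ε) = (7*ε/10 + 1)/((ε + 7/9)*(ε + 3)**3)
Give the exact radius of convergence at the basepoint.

The radius of convergence is 7/9.

Denominator factor (ε + 3)^3: pole of order 3 at -3, modulus 3.
Denominator factor (ε + 7/9): pole of order 1 at -7/9, modulus 7/9.
The radius of convergence is the smallest modulus among the singular points: 7/9.


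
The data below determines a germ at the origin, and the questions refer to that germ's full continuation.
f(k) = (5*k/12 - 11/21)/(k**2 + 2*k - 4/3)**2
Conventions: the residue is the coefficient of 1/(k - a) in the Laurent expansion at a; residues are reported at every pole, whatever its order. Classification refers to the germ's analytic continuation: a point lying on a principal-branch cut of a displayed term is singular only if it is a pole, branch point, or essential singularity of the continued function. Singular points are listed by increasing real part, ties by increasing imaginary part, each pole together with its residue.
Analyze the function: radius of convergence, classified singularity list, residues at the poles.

Denominator factor (k**2 + 2*k - 4/3)^2: discriminant 28/3, real irrational roots -1 + (1/3)*sqrt(21) and -1 - (1/3)*sqrt(21); poles of order 2, moduli -1 + (1/3)*sqrt(21) and 1 + (1/3)*sqrt(21).
The radius of convergence is the smallest modulus among the singular points: -1 + (1/3)*sqrt(21).
The factor k**2 + 2*k - 4/3 splits as (k - a)(k - a') with a = -1 - (1/3)*sqrt(21), a' = -1 + (1/3)*sqrt(21). At the order-2 pole a set g(k) = (k - a)^2*f(k) = [5*k/12 - 11/21] / (k - a')^2.
Order-2 pole: residue = g'(a); g'(-1 - (1/3)*sqrt(21)) = -(79/5488)*sqrt(21), so the residue is -(79/5488)*sqrt(21).
The factor k**2 + 2*k - 4/3 splits as (k - a)(k - a') with a = -1 + (1/3)*sqrt(21), a' = -1 - (1/3)*sqrt(21). At the order-2 pole a set g(k) = (k - a)^2*f(k) = [5*k/12 - 11/21] / (k - a')^2.
Order-2 pole: residue = g'(a); g'(-1 + (1/3)*sqrt(21)) = (79/5488)*sqrt(21), so the residue is (79/5488)*sqrt(21).
List the singular points by increasing real part (a conjugate pair: the negative imaginary part first).

Radius of convergence at 0: -1 + (1/3)*sqrt(21).
At -1 - (1/3)*sqrt(21): a pole of order 2; residue -(79/5488)*sqrt(21).
At -1 + (1/3)*sqrt(21): a pole of order 2; residue (79/5488)*sqrt(21).


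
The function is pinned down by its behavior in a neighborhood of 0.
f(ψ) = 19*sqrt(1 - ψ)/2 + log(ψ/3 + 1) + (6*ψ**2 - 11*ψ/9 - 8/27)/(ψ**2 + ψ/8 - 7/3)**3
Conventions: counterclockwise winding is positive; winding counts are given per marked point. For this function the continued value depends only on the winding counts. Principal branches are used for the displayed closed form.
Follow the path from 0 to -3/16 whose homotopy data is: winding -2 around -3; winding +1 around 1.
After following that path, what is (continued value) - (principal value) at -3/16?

The rational part is single-valued and drops out of the difference; each branch term changes only by its own monodromy.
(19/2)*sqrt(1 - ψ/(1)): winding +1 is odd, the square root flips sign, contributing -2*(19/2)*sqrt(1 - (-3/16)/(1)) = -2*(19/2)*sqrt(19/16) = -(19/4)*sqrt(19).
(1)*log(1 - ψ/(-3)): each positive loop around -3 adds 2*pi*i to the log, so winding -2 contributes (1)*(-2)*2*pi*i = -(4)*pi*i.
Summing the contributions at ψ = -3/16 gives (-(19/4)*sqrt(19)) - ((4)*pi)*i.

Continued minus principal equals (-(19/4)*sqrt(19)) - ((4)*pi)*i.


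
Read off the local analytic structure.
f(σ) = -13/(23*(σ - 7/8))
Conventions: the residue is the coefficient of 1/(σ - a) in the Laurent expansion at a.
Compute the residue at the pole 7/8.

At the order-1 pole 7/8 set g(σ) = (σ - (7/8))*f(σ) = -13/23.
Simple pole: residue = g(a) at a = 7/8, which is -13/23.

The residue is -13/23.


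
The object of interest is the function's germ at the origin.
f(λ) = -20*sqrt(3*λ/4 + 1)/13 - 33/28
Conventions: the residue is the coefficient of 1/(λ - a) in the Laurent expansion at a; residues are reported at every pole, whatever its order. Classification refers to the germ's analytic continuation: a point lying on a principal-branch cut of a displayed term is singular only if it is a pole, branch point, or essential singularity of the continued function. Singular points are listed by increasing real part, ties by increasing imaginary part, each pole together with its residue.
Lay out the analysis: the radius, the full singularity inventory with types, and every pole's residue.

Radius of convergence at 0: 4/3.
At -4/3: an algebraic (square-root) branch point.

Branch term (-20/13)*sqrt(1 - λ/(-4/3)): its argument vanishes at λ = -4/3, a square-root branch point, modulus 4/3.
The radius of convergence is the smallest modulus among the singular points: 4/3.


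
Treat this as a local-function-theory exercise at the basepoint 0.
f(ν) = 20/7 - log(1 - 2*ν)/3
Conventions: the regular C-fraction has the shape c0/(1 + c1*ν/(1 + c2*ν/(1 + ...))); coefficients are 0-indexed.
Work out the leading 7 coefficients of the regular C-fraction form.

The regular C-fraction coefficients are [20/7, -7/30, -23/30, -10/23, -13/23, -92/195, -103/195].

Taylor coefficients (expand at 0): a_0 = 20/7, a_1 = 2/3, a_2 = 2/3, a_3 = 8/9, a_4 = 4/3, a_5 = 32/15, a_6 = 32/9.
c0 = a_0 = 20/7. Peel one level at a time: if S = 1 + c*ν/S' with S'(0) = 1, then c is the ν-coefficient of S and S' = c*ν/(S - 1).
S_1 = c0/f = 1 + (-7/30)*ν + (-161/900)*ν^2 + ...; c1 = -7/30.
S_2 = c1*ν/(S_1 - 1) = 1 + (-23/30)*ν + (-1/3)*ν^2 + ...; c2 = -23/30.
S_3 = c2*ν/(S_2 - 1) = 1 + (-10/23)*ν + (-130/529)*ν^2 + ...; c3 = -10/23.
S_4 = c3*ν/(S_3 - 1) = 1 + (-13/23)*ν + (-4/15)*ν^2 + ...; c4 = -13/23.
S_5 = c4*ν/(S_4 - 1) = 1 + (-92/195)*ν + (-9476/38025)*ν^2 + ...; c5 = -92/195.
S_6 = c5*ν/(S_5 - 1) = 1 + (-103/195)*ν + ...; c6 = -103/195.


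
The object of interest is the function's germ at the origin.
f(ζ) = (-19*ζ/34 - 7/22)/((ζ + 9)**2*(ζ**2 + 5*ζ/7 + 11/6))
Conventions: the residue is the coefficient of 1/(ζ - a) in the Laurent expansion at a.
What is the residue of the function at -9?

The residue is 1161741/175060577.

At the order-2 pole -9 set g(ζ) = (ζ - (-9))^2*f(ζ) = (-19*ζ/34 - 7/22)/(ζ**2 + 5*ζ/7 + 11/6).
Order-2 pole: residue = g'(a); g'(-9) = 1161741/175060577, so the residue is 1161741/175060577.


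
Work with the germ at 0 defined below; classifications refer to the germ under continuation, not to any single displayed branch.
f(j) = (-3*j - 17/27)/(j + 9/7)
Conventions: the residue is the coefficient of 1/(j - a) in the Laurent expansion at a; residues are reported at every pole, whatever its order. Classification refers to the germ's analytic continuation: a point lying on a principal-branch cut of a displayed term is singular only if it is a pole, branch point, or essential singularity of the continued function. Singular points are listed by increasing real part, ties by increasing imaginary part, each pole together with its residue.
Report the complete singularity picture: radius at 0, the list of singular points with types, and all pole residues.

Radius of convergence at 0: 9/7.
At -9/7: a pole of order 1; residue 610/189.

Denominator factor (j + 9/7): pole of order 1 at -9/7, modulus 9/7.
The radius of convergence is the smallest modulus among the singular points: 9/7.
At the order-1 pole -9/7 set g(j) = (j - (-9/7))*f(j) = -3*j - 17/27.
Simple pole: residue = g(a) at a = -9/7, which is 610/189.


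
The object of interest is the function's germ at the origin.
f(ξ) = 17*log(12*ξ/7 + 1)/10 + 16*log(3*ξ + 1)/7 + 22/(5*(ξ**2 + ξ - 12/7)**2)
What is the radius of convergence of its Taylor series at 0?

Denominator factor (ξ**2 + ξ - 12/7)^2: discriminant 55/7, real irrational roots -1/2 + (1/14)*sqrt(385) and -1/2 - (1/14)*sqrt(385); poles of order 2, moduli -1/2 + (1/14)*sqrt(385) and 1/2 + (1/14)*sqrt(385).
Branch term (16/7)*log(1 - ξ/(-1/3)): its argument vanishes at ξ = -1/3, a logarithmic branch point, modulus 1/3.
Branch term (17/10)*log(1 - ξ/(-7/12)): its argument vanishes at ξ = -7/12, a logarithmic branch point, modulus 7/12.
The radius of convergence is the smallest modulus among the singular points: 1/3.

The radius of convergence is 1/3.


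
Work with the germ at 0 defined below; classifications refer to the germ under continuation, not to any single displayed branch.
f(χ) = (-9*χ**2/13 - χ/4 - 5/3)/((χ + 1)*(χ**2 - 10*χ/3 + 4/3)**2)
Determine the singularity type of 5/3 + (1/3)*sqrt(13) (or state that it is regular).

The denominator factor χ**2 - 10*χ/3 + 4/3 vanishes at 5/3 + (1/3)*sqrt(13) and appears to the power 2; the numerator there equals -781/156 - (133/156)*sqrt(13), nonzero, and no other factor vanishes.
Hence a pole whose order is the multiplicity, 2.

The point is a pole of order 2.


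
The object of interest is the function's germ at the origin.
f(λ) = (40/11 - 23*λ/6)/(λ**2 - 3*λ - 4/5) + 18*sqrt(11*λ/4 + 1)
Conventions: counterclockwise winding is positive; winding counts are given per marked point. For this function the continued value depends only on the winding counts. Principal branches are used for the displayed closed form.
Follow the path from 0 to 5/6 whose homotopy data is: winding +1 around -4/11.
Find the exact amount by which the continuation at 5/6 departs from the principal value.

The rational part is single-valued and drops out of the difference; each branch term changes only by its own monodromy.
(18)*sqrt(1 - λ/(-4/11)): winding +1 is odd, the square root flips sign, contributing -2*(18)*sqrt(1 - (5/6)/(-4/11)) = -2*(18)*sqrt(79/24) = -(3)*sqrt(474).
Summing the contributions at λ = 5/6 gives -(3)*sqrt(474).

Continued minus principal equals -(3)*sqrt(474).


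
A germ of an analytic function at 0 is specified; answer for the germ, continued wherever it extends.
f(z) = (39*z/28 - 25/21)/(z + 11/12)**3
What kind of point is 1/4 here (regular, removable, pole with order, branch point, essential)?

Denominator factors: z + 11/12 = 7/6 at z = 1/4 — none vanishes.
So the germ continues analytically to 1/4.

The point is a regular point.


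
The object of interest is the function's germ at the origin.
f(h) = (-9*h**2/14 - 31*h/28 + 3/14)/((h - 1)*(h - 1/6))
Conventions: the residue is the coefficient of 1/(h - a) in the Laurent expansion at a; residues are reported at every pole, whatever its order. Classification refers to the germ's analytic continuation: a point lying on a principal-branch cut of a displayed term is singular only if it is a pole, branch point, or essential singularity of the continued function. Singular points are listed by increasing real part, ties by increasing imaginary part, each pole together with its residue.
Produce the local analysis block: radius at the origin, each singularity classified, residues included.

Denominator factor (h - 1): pole of order 1 at 1, modulus 1.
Denominator factor (h - 1/6): pole of order 1 at 1/6, modulus 1/6.
The radius of convergence is the smallest modulus among the singular points: 1/6.
At the order-1 pole 1/6 set g(h) = (h - (1/6))*f(h) = (-9*h**2/14 - 31*h/28 + 3/14)/(h - 1).
Simple pole: residue = g(a) at a = 1/6, which is -1/70.
At the order-1 pole 1 set g(h) = (h - (1))*f(h) = (-9*h**2/14 - 31*h/28 + 3/14)/(h - 1/6).
Simple pole: residue = g(a) at a = 1, which is -129/70.
List the singular points by increasing real part (a conjugate pair: the negative imaginary part first).

Radius of convergence at 0: 1/6.
At 1/6: a pole of order 1; residue -1/70.
At 1: a pole of order 1; residue -129/70.


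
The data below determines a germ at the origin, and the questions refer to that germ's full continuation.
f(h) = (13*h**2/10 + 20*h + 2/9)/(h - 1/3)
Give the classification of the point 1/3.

The denominator factor h - 1/3 vanishes at 1/3 and appears to the power 1; the numerator there equals 211/30, nonzero, and no other factor vanishes.
Hence a pole whose order is the multiplicity, 1.

The point is a pole of order 1.


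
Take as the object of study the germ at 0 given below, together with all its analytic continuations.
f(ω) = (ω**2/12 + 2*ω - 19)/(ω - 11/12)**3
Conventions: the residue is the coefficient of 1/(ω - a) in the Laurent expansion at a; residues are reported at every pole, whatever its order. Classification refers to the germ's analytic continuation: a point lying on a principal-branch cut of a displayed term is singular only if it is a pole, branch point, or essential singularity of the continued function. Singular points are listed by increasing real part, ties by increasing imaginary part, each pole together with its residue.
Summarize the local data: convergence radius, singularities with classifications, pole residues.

Radius of convergence at 0: 11/12.
At 11/12: a pole of order 3; residue 1/12.

Denominator factor (ω - 11/12)^3: pole of order 3 at 11/12, modulus 11/12.
The radius of convergence is the smallest modulus among the singular points: 11/12.
At the order-3 pole 11/12 set g(ω) = (ω - (11/12))^3*f(ω) = ω**2/12 + 2*ω - 19.
Order-3 pole: residue = g''(a)/2; g''(11/12) = 1/6, so the residue is 1/12.


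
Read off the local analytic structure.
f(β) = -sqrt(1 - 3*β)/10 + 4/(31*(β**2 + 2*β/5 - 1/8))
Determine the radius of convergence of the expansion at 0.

Denominator factor (β**2 + 2*β/5 - 1/8): discriminant 33/50, real irrational roots -1/5 + (1/20)*sqrt(66) and -1/5 - (1/20)*sqrt(66); poles of order 1, moduli -1/5 + (1/20)*sqrt(66) and 1/5 + (1/20)*sqrt(66).
Branch term (-1/10)*sqrt(1 - β/(1/3)): its argument vanishes at β = 1/3, a square-root branch point, modulus 1/3.
The radius of convergence is the smallest modulus among the singular points: -1/5 + (1/20)*sqrt(66).

The radius of convergence is -1/5 + (1/20)*sqrt(66).


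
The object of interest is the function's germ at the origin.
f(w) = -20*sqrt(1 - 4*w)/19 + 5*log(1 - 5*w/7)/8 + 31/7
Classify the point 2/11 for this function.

There is no denominator, hence no pole anywhere.
Branch term log(1 - w/(7/5)): argument at 2/11 is 67/77, nonzero, so 2/11 is not its branch point (a point on a principal cut is still regular for the continued germ).
Branch term sqrt(1 - w/(1/4)): argument at 2/11 is 3/11, nonzero, so 2/11 is not its branch point (a point on a principal cut is still regular for the continued germ).
So the germ continues analytically to 2/11.

The point is a regular point.


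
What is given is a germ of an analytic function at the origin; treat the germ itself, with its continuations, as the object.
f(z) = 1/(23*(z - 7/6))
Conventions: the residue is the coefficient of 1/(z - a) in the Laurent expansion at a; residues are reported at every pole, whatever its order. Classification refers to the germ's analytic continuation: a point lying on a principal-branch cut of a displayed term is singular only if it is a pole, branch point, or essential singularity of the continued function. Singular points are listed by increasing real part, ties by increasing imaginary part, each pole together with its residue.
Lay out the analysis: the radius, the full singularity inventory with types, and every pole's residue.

Radius of convergence at 0: 7/6.
At 7/6: a pole of order 1; residue 1/23.

Denominator factor (z - 7/6): pole of order 1 at 7/6, modulus 7/6.
The radius of convergence is the smallest modulus among the singular points: 7/6.
At the order-1 pole 7/6 set g(z) = (z - (7/6))*f(z) = 1/23.
Simple pole: residue = g(a) at a = 7/6, which is 1/23.


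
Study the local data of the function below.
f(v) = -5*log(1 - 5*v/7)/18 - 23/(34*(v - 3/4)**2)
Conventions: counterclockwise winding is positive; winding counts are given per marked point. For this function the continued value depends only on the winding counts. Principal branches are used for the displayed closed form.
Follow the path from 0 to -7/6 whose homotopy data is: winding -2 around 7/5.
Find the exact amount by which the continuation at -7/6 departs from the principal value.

The rational part is single-valued and drops out of the difference; each branch term changes only by its own monodromy.
(-5/18)*log(1 - v/(7/5)): each positive loop around 7/5 adds 2*pi*i to the log, so winding -2 contributes (-5/18)*(-2)*2*pi*i = (10/9)*pi*i.
Summing the contributions at v = -7/6 gives (10/9)*pi*i.

Continued minus principal equals (10/9)*pi*i.


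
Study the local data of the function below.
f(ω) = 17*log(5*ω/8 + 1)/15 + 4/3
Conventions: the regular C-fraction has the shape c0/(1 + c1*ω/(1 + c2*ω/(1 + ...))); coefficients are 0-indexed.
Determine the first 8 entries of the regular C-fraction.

The regular C-fraction coefficients are [4/3, -17/32, 27/32, 25/648, 355/1296, 27/284, 247/1136, 3195/27664].

Taylor coefficients (expand at 0): a_0 = 4/3, a_1 = 17/24, a_2 = -85/384, a_3 = 425/4608, a_4 = -2125/49152, a_5 = 2125/98304, a_6 = -53125/4718592, a_7 = 265625/44040192.
c0 = a_0 = 4/3. Peel one level at a time: if S = 1 + c*ω/S' with S'(0) = 1, then c is the ω-coefficient of S and S' = c*ω/(S - 1).
S_1 = c0/f = 1 + (-17/32)*ω + (459/1024)*ω^2 + ...; c1 = -17/32.
S_2 = c1*ω/(S_1 - 1) = 1 + (27/32)*ω + (-25/768)*ω^2 + ...; c2 = 27/32.
S_3 = c2*ω/(S_2 - 1) = 1 + (25/648)*ω + (-8875/839808)*ω^2 + ...; c3 = 25/648.
S_4 = c3*ω/(S_3 - 1) = 1 + (355/1296)*ω + (-5/192)*ω^2 + ...; c4 = 355/1296.
S_5 = c4*ω/(S_4 - 1) = 1 + (27/284)*ω + (-6669/322624)*ω^2 + ...; c5 = 27/284.
S_6 = c5*ω/(S_5 - 1) = 1 + (247/1136)*ω + (-45/1792)*ω^2 + ...; c6 = 247/1136.
S_7 = c6*ω/(S_6 - 1) = 1 + (3195/27664)*ω + ...; c7 = 3195/27664.


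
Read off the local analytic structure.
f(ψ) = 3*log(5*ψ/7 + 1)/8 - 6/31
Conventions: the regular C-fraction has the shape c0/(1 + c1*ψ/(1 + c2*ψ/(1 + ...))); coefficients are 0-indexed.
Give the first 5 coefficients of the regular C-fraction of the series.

Taylor coefficients (expand at 0): a_0 = -6/31, a_1 = 15/56, a_2 = -75/784, a_3 = 125/2744, a_4 = -1875/76832.
c0 = a_0 = -6/31. Peel one level at a time: if S = 1 + c*ψ/S' with S'(0) = 1, then c is the ψ-coefficient of S and S' = c*ψ/(S - 1).
S_1 = c0/f = 1 + (155/112)*ψ + (17825/12544)*ψ^2 + ...; c1 = 155/112.
S_2 = c1*ψ/(S_1 - 1) = 1 + (-115/112)*ψ + (-25/588)*ψ^2 + ...; c2 = -115/112.
S_3 = c2*ψ/(S_2 - 1) = 1 + (-20/483)*ψ + (550/33327)*ψ^2 + ...; c3 = -20/483.
S_4 = c3*ψ/(S_3 - 1) = 1 + (55/138)*ψ + ...; c4 = 55/138.

The regular C-fraction coefficients are [-6/31, 155/112, -115/112, -20/483, 55/138].


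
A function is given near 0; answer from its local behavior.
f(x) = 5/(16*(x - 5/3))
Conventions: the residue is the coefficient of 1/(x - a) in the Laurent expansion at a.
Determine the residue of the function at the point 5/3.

At the order-1 pole 5/3 set g(x) = (x - (5/3))*f(x) = 5/16.
Simple pole: residue = g(a) at a = 5/3, which is 5/16.

The residue is 5/16.


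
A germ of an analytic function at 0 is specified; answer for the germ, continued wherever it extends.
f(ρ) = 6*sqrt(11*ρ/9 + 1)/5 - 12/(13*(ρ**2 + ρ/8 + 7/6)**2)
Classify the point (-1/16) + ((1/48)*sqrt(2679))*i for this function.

The point is a pole of order 2.

The denominator factor ρ**2 + ρ/8 + 7/6 vanishes at (-1/16) + ((1/48)*sqrt(2679))*i and appears to the power 2; the numerator there equals -12/13, nonzero, and no other factor vanishes.
The branch terms are analytic at this point.
Hence a pole whose order is the multiplicity, 2.


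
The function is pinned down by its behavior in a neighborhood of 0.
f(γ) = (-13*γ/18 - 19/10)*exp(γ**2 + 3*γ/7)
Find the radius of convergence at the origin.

The radius of convergence is infinite.

The factor exp(γ**2 + 3*γ/7) is entire and contributes no finite singular point.
The polynomial part has no poles.
No finite singular points: the Taylor series at 0 converges everywhere.


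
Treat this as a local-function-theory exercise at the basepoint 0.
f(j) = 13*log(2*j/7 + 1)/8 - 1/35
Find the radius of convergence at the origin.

The radius of convergence is 7/2.

Branch term (13/8)*log(1 - j/(-7/2)): its argument vanishes at j = -7/2, a logarithmic branch point, modulus 7/2.
The radius of convergence is the smallest modulus among the singular points: 7/2.


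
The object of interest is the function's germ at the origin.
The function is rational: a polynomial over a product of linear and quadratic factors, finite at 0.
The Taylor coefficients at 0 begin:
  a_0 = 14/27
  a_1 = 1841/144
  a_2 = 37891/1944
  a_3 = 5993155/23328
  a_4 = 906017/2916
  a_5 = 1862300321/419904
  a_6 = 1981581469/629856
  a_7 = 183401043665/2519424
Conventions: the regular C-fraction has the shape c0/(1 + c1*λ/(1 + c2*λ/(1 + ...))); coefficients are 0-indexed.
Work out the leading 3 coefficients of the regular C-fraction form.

The regular C-fraction coefficients are [14/27, -789/32, 5256257/227232].


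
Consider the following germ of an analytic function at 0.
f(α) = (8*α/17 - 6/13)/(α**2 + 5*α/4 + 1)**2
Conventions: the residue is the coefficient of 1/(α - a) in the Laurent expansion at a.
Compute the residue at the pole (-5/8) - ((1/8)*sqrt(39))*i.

The residue is -((21376/336141)*sqrt(39))*i.

The factor α**2 + 5*α/4 + 1 splits as (α - a)(α - a') with a = (-5/8) - ((1/8)*sqrt(39))*i, a' = (-5/8) + ((1/8)*sqrt(39))*i. At the order-2 pole a set g(α) = (α - a)^2*f(α) = [8*α/17 - 6/13] / (α - a')^2.
Order-2 pole: residue = g'(a); g'((-5/8) - ((1/8)*sqrt(39))*i) = -((21376/336141)*sqrt(39))*i, so the residue is -((21376/336141)*sqrt(39))*i.


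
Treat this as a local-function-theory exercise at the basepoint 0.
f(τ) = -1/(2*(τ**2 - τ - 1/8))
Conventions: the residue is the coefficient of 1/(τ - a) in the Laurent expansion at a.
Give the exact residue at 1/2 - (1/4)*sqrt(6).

The factor τ**2 - τ - 1/8 splits as (τ - a)(τ - a') with a = 1/2 - (1/4)*sqrt(6), a' = 1/2 + (1/4)*sqrt(6). At the order-1 pole a set g(τ) = (τ - a)*f(τ) = [-1/2] / (τ - a').
Simple pole: residue = g(a) at a = 1/2 - (1/4)*sqrt(6), which is (1/6)*sqrt(6).

The residue is (1/6)*sqrt(6).


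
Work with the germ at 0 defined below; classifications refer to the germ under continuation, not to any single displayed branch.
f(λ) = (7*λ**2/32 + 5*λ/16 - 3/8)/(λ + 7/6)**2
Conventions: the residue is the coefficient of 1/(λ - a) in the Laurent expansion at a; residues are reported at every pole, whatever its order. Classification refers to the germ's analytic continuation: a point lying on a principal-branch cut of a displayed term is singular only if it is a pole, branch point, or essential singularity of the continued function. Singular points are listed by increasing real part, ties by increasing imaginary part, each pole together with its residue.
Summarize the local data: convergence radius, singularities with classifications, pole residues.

Radius of convergence at 0: 7/6.
At -7/6: a pole of order 2; residue -19/96.

Denominator factor (λ + 7/6)^2: pole of order 2 at -7/6, modulus 7/6.
The radius of convergence is the smallest modulus among the singular points: 7/6.
At the order-2 pole -7/6 set g(λ) = (λ - (-7/6))^2*f(λ) = 7*λ**2/32 + 5*λ/16 - 3/8.
Order-2 pole: residue = g'(a); g'(-7/6) = -19/96, so the residue is -19/96.


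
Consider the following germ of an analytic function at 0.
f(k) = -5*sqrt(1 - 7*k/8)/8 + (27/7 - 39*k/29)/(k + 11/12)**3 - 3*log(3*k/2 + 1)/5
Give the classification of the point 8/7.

The term (-5/8)*sqrt(1 - k/(8/7)) has argument 1 - 8/7/(8/7) = 0 at 8/7: a square-root (algebraic, two-sheeted) branch point; the remaining terms are analytic or single-valued there.

The point is an algebraic (square-root) branch point.


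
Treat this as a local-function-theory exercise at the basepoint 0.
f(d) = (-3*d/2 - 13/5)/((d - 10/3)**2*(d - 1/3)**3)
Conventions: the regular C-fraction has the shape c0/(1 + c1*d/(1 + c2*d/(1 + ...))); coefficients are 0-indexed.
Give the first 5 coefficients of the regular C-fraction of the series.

The regular C-fraction coefficients are [3159/500, -1323/130, 36017/9555, -54143323/26472495, 218916088965/300012317614].

Taylor coefficients (expand at 0): a_0 = 3159/500, a_1 = 321489/5000, a_2 = 20599353/50000, a_3 = 1072047717/500000, a_4 = 396395937/40000.
c0 = a_0 = 3159/500. Peel one level at a time: if S = 1 + c*d/S' with S'(0) = 1, then c is the d-coefficient of S and S' = c*d/(S - 1).
S_1 = c0/f = 1 + (-1323/130)*d + (324153/8450)*d^2 + ...; c1 = -1323/130.
S_2 = c1*d/(S_1 - 1) = 1 + (36017/9555)*d + (4164871/540225)*d^2 + ...; c2 = 36017/9555.
S_3 = c2*d/(S_2 - 1) = 1 + (-54143323/26472495)*d + (3871985247/2594448578)*d^2 + ...; c3 = -54143323/26472495.
S_4 = c3*d/(S_3 - 1) = 1 + (218916088965/300012317614)*d + ...; c4 = 218916088965/300012317614.


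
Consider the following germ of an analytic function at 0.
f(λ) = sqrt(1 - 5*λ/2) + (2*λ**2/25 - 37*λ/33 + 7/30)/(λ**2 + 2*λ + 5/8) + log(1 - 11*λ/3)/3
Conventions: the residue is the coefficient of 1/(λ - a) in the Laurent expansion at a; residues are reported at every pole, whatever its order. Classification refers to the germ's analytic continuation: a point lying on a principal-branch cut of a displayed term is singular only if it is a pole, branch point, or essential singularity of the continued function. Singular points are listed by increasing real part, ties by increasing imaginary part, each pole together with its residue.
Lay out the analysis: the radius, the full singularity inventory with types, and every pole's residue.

Radius of convergence at 0: 3/11.
At -1 - (1/4)*sqrt(6): a pole of order 1; residue -1057/1650 - (537/1100)*sqrt(6).
At -1 + (1/4)*sqrt(6): a pole of order 1; residue -1057/1650 + (537/1100)*sqrt(6).
At 3/11: a logarithmic branch point.
At 2/5: an algebraic (square-root) branch point.


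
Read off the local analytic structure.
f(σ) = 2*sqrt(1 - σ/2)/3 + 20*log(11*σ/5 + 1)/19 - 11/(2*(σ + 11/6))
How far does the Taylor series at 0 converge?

The radius of convergence is 5/11.

Denominator factor (σ + 11/6): pole of order 1 at -11/6, modulus 11/6.
Branch term (20/19)*log(1 - σ/(-5/11)): its argument vanishes at σ = -5/11, a logarithmic branch point, modulus 5/11.
Branch term (2/3)*sqrt(1 - σ/(2)): its argument vanishes at σ = 2, a square-root branch point, modulus 2.
The radius of convergence is the smallest modulus among the singular points: 5/11.


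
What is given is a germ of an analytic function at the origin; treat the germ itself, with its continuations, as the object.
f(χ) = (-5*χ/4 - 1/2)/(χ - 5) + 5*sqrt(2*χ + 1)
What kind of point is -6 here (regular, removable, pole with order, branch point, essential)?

The point is a regular point.

Denominator factors: χ - 5 = -11 at χ = -6 — none vanishes.
Branch term sqrt(1 - χ/(-1/2)): argument at -6 is -11, nonzero, so -6 is not its branch point (a point on a principal cut is still regular for the continued germ).
So the germ continues analytically to -6.


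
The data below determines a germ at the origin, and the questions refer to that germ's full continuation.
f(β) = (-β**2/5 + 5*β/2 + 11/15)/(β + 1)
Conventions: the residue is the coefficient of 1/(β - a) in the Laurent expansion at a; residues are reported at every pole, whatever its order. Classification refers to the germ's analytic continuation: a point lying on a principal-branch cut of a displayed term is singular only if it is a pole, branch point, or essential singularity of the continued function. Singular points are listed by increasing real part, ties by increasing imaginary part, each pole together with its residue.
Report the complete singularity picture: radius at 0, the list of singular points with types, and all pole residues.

Radius of convergence at 0: 1.
At -1: a pole of order 1; residue -59/30.

Denominator factor (β + 1): pole of order 1 at -1, modulus 1.
The radius of convergence is the smallest modulus among the singular points: 1.
At the order-1 pole -1 set g(β) = (β - (-1))*f(β) = -β**2/5 + 5*β/2 + 11/15.
Simple pole: residue = g(a) at a = -1, which is -59/30.


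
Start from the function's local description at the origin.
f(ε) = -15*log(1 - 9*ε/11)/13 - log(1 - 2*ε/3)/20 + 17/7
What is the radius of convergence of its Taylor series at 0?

Branch term (-1/20)*log(1 - ε/(3/2)): its argument vanishes at ε = 3/2, a logarithmic branch point, modulus 3/2.
Branch term (-15/13)*log(1 - ε/(11/9)): its argument vanishes at ε = 11/9, a logarithmic branch point, modulus 11/9.
The radius of convergence is the smallest modulus among the singular points: 11/9.

The radius of convergence is 11/9.
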